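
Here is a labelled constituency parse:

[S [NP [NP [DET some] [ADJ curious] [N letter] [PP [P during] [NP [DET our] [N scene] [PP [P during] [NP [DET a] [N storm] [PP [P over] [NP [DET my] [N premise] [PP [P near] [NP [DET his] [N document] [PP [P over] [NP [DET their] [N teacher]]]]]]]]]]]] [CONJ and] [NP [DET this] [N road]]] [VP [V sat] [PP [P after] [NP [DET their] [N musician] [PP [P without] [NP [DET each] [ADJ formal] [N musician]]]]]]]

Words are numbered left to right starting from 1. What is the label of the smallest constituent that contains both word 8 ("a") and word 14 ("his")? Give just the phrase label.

NP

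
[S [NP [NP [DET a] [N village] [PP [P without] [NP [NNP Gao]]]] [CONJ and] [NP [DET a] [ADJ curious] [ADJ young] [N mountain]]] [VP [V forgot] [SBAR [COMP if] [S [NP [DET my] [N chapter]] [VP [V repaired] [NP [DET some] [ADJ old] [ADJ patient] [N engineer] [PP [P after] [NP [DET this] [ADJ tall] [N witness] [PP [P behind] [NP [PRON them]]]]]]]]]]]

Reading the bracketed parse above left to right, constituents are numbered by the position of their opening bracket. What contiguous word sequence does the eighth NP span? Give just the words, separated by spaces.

them

In left-to-right order the NP constituents are "a village without Gao and a curious young mountain"; "a village without Gao"; "Gao"; "a curious young mountain"; "my chapter"; "some old patient engineer after this tall witness behind them"; "this tall witness behind them"; "them". Number 8 is "them".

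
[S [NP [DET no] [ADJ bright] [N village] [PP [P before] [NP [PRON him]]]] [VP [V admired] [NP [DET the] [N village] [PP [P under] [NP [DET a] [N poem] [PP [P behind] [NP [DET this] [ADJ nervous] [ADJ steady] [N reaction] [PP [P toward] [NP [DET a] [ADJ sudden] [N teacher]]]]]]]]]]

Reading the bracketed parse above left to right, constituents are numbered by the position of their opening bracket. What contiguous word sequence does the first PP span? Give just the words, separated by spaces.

before him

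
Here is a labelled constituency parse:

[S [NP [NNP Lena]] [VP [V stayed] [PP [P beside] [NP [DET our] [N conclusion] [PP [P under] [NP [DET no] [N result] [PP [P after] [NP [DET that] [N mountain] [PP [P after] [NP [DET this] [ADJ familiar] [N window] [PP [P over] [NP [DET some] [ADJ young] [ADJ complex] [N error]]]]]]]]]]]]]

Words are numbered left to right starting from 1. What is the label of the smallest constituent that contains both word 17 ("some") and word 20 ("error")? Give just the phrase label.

NP

Word 17 lies under S → VP → PP → NP → PP → NP → PP → NP → PP → NP → PP → NP → DET; word 20 lies under S → VP → PP → NP → PP → NP → PP → NP → PP → NP → PP → NP → N. The lowest shared node is the NP.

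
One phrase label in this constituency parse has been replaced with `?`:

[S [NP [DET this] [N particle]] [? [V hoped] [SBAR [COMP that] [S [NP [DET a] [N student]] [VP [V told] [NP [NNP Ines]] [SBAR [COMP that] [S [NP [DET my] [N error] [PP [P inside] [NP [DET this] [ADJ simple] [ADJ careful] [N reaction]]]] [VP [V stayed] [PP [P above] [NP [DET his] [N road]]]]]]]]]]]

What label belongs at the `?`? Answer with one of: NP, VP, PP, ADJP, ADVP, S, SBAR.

VP

Looking at what the `?` directly dominates — V 'hoped', SBAR — this is a verb phrase (VP).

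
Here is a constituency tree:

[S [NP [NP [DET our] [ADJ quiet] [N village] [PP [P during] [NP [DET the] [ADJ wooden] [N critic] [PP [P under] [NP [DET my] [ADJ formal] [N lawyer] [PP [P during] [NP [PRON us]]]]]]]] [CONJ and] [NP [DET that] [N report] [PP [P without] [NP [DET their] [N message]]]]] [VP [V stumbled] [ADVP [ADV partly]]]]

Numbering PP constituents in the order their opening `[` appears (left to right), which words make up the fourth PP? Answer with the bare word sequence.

without their message

The PP opening brackets appear, in order, over: "during the wooden critic under my formal lawyer during us"; "under my formal lawyer during us"; "during us"; "without their message". The fourth one spans "without their message".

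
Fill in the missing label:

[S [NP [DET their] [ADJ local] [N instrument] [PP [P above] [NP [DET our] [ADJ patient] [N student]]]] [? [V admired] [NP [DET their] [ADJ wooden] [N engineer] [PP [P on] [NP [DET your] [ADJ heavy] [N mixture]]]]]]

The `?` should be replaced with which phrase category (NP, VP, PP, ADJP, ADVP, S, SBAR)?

VP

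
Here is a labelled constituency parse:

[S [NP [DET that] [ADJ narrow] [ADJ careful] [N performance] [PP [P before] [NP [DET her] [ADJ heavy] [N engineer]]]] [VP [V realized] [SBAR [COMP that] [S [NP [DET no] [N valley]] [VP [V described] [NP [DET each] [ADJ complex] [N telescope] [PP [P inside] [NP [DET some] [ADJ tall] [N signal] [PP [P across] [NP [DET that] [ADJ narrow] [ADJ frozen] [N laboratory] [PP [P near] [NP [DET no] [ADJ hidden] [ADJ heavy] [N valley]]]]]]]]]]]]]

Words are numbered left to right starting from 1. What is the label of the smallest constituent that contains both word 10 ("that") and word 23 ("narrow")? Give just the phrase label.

SBAR

Word 10 lies under S → VP → SBAR → COMP; word 23 lies under S → VP → SBAR → S → VP → NP → PP → NP → PP → NP → ADJ. The lowest shared node is the SBAR.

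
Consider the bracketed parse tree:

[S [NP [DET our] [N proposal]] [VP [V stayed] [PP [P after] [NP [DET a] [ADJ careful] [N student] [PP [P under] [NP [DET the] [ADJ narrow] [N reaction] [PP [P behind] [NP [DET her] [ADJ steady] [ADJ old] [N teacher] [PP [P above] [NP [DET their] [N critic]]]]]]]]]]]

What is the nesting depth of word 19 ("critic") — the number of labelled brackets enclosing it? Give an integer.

Counting open brackets not yet closed at "critic": [S [VP [PP [NP [PP [NP [PP [NP [PP [NP [N = 11.

11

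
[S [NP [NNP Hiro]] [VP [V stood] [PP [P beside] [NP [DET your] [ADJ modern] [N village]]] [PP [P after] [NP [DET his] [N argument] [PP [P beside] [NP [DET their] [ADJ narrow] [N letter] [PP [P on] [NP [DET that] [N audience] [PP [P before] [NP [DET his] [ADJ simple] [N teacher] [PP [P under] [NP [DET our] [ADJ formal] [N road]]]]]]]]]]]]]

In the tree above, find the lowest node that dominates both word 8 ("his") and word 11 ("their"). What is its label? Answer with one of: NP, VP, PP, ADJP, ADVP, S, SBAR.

NP

The smallest bracket enclosing both words is [NP his argument beside their narrow letter on that audience before his simple teacher under our formal road], so the label is NP.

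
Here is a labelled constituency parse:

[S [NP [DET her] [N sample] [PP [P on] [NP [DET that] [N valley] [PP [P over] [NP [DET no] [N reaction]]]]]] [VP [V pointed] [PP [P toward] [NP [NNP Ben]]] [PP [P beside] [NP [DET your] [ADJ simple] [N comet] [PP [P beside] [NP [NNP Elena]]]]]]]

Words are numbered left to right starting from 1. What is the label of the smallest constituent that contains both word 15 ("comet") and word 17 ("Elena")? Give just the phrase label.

NP

Both words fall inside [NP your simple comet beside Elena] (words 13–17), and no smaller constituent contains them both. Label: NP.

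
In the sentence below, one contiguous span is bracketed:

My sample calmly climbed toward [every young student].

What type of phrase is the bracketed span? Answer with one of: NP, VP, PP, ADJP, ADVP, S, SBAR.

NP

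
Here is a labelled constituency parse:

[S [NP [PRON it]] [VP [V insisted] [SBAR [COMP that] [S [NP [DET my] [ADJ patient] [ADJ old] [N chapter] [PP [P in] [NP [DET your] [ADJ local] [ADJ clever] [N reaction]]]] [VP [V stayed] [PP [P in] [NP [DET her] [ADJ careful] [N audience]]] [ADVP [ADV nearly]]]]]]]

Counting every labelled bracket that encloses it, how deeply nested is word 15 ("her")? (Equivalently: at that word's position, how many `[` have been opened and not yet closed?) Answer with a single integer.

Counting open brackets not yet closed at "her": [S [VP [SBAR [S [VP [PP [NP [DET = 8.

8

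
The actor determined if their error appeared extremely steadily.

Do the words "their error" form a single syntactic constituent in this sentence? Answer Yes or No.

Yes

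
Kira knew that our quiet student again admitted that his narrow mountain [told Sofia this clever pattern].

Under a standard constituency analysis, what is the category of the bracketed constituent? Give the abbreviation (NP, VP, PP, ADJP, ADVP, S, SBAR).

The bracketed span "told Sofia this clever pattern" is headed by "told", making it a verb phrase (VP).

VP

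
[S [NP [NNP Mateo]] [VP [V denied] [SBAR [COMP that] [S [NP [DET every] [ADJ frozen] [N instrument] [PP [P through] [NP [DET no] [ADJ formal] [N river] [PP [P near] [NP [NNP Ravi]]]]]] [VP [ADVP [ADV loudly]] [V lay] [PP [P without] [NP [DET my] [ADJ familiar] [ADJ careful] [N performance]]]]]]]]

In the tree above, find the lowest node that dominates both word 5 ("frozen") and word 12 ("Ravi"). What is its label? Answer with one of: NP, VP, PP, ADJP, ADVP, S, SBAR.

Both words fall inside [NP every frozen instrument through no formal river near Ravi] (words 4–12), and no smaller constituent contains them both. Label: NP.

NP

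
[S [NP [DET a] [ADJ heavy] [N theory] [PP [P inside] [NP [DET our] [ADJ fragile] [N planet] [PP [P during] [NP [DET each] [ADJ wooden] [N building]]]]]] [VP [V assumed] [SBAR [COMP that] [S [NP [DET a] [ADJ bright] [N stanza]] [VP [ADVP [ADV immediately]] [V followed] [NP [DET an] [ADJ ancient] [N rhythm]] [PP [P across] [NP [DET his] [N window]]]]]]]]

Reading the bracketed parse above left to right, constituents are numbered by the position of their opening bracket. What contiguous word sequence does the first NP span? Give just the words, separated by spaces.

a heavy theory inside our fragile planet during each wooden building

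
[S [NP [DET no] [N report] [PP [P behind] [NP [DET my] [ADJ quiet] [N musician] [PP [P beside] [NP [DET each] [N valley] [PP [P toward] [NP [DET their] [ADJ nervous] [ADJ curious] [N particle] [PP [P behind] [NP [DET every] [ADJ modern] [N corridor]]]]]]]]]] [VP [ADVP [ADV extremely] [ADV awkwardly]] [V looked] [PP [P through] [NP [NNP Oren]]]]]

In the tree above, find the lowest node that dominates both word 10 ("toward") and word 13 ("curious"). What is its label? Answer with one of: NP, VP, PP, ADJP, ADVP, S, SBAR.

PP

The smallest bracket enclosing both words is [PP toward their nervous curious particle behind every modern corridor], so the label is PP.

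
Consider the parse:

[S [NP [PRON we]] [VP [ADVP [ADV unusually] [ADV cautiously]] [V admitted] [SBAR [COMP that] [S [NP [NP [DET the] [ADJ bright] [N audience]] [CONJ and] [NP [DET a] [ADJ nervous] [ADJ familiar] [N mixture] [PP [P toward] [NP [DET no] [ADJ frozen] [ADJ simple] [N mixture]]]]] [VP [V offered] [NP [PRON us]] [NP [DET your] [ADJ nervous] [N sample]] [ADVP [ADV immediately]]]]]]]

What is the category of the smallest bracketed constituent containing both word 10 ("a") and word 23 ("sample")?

S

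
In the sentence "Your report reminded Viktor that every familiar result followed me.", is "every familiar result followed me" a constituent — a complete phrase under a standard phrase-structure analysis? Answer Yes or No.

"every familiar result followed me" is exactly the clause [S every familiar result followed me], a complete constituent.

Yes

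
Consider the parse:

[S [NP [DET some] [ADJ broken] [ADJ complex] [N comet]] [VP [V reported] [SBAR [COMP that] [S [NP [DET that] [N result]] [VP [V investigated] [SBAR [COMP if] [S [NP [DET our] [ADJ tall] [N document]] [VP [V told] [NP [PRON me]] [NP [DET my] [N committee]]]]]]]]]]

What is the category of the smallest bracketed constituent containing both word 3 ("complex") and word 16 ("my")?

S

Word 3 lies under S → NP → ADJ; word 16 lies under S → VP → SBAR → S → VP → SBAR → S → VP → NP → DET. The lowest shared node is the S.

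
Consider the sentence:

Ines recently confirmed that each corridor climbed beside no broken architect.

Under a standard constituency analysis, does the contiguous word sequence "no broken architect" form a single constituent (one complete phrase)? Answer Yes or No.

Yes

These words form the whole noun phrase headed by "architect", so yes — one constituent.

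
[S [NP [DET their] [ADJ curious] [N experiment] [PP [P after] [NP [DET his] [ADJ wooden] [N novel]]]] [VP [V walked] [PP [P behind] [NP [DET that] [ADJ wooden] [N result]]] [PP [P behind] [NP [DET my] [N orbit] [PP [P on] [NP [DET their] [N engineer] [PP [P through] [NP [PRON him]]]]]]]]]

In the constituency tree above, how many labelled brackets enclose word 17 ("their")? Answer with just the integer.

7

Path from the root down to the word: S → VP → PP → NP → PP → NP → DET. That is 7 enclosing brackets.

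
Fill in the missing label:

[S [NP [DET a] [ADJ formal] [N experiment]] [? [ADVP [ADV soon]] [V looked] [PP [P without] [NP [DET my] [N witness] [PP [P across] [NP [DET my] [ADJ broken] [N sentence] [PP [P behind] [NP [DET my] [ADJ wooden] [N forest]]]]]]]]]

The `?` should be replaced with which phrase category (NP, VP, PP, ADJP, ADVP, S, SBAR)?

VP

The `?` node immediately contains: ADVP, V 'looked', PP. That is the internal structure of a verb phrase, so the label is VP.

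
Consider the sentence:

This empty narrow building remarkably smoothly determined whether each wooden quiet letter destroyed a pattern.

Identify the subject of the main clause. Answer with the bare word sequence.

In the main clause the verb is "determined"; the NP preceding it, "this empty narrow building", is the subject.

this empty narrow building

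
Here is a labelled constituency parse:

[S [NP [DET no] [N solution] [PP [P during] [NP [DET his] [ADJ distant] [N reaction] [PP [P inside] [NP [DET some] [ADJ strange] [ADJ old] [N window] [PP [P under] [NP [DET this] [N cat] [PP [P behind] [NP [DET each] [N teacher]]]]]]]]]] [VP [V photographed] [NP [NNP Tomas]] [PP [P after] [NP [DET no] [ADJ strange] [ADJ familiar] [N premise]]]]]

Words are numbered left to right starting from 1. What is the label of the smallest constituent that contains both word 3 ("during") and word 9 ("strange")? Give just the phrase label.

The smallest bracket enclosing both words is [PP during his distant reaction inside some strange old window under this cat behind each teacher], so the label is PP.

PP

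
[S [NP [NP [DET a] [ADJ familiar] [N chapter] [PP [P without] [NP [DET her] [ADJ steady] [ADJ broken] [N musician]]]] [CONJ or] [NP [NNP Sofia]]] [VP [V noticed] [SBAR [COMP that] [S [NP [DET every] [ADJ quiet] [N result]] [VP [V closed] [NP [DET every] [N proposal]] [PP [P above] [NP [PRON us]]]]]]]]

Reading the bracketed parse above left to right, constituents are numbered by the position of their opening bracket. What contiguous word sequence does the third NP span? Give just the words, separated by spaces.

In left-to-right order the NP constituents are "a familiar chapter without her steady broken musician or Sofia"; "a familiar chapter without her steady broken musician"; "her steady broken musician"; "Sofia"; "every quiet result"; "every proposal"; "us". Number 3 is "her steady broken musician".

her steady broken musician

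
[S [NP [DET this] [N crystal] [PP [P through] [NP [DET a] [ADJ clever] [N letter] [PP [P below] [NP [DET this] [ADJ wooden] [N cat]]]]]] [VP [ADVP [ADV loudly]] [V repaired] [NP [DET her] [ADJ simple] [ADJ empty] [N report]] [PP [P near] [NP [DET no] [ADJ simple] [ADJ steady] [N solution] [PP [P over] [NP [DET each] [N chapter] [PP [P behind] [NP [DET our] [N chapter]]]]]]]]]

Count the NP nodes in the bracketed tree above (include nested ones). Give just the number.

7

The NP constituents are: [NP this crystal through a clever letter below this wooden cat]; [NP a clever letter below this wooden cat]; [NP this wooden cat]; [NP her simple empty report]; [NP no simple steady solution over each chapter behind our chapter]; [NP each chapter behind our chapter] …. Total: 7.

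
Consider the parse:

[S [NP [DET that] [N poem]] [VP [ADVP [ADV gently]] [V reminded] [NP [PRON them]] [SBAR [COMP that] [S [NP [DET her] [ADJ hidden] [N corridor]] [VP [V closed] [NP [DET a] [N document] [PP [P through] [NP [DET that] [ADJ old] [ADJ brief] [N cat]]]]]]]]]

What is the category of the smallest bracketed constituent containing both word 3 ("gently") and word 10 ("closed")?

VP

The smallest bracket enclosing both words is [VP gently reminded them that her hidden corridor closed a document through that old brief cat], so the label is VP.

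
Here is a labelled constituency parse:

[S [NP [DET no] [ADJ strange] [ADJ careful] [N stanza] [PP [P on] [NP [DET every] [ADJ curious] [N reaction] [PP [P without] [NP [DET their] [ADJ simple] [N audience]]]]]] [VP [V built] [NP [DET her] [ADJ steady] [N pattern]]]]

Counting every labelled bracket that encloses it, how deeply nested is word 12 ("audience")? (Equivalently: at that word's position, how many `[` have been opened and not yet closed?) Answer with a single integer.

The word sits inside N, which is inside NP, inside PP, inside NP, inside PP, inside NP, inside S — 7 brackets in all.

7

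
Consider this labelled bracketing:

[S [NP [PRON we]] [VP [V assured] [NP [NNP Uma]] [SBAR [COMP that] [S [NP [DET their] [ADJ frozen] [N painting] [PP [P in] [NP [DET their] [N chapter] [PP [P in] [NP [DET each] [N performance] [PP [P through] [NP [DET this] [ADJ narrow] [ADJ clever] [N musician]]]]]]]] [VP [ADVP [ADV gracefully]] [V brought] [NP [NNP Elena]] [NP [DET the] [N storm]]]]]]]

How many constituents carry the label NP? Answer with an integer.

8

Listing each NP by its span: [NP we]; [NP Uma]; [NP their frozen painting in their chapter in each performance through this narrow clever musician]; [NP their chapter in each performance through this narrow clever musician]; [NP each performance through this narrow clever musician]; [NP this narrow clever musician] … — that makes 8.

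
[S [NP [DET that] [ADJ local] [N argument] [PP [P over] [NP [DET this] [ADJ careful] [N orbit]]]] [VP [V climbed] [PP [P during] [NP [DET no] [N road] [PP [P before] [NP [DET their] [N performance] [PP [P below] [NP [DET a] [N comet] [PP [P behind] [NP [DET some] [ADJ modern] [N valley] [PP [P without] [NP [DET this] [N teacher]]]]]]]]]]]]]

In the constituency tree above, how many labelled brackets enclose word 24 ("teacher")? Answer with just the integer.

13

The word sits inside N, which is inside NP, inside PP, inside NP, inside PP, inside NP, inside PP, inside NP, inside PP, inside NP, inside PP, inside VP, inside S — 13 brackets in all.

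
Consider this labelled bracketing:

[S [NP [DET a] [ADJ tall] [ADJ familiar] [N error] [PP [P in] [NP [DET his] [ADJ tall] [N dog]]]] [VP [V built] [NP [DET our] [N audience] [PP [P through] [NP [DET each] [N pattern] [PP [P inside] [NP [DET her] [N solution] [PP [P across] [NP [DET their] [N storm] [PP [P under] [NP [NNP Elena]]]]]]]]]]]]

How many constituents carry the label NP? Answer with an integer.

7

The NP constituents are: [NP a tall familiar error in his tall dog]; [NP his tall dog]; [NP our audience through each pattern inside her solution across their storm under Elena]; [NP each pattern inside her solution across their storm under Elena]; [NP her solution across their storm under Elena]; [NP their storm under Elena] …. Total: 7.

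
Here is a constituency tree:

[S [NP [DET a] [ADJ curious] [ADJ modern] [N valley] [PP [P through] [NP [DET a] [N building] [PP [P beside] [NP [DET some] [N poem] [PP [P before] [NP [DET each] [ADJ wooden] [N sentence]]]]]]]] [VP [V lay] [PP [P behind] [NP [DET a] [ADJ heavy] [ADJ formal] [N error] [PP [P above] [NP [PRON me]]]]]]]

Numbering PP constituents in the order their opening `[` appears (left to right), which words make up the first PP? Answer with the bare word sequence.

through a building beside some poem before each wooden sentence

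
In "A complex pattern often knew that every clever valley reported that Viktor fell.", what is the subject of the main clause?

a complex pattern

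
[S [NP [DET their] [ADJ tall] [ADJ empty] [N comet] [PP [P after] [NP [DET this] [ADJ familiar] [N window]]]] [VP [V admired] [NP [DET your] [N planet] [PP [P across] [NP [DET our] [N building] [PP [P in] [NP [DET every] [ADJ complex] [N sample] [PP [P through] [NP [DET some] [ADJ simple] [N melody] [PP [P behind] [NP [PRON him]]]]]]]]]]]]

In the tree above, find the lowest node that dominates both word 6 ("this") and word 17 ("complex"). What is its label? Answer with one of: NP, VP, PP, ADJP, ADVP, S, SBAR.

S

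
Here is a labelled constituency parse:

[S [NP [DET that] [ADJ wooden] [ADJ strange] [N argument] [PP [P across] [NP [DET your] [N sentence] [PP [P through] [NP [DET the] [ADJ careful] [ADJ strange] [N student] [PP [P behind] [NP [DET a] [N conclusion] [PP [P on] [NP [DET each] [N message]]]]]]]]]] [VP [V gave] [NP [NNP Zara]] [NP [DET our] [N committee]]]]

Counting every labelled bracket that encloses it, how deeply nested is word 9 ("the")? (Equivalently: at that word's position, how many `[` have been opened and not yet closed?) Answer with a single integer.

Path from the root down to the word: S → NP → PP → NP → PP → NP → DET. That is 7 enclosing brackets.

7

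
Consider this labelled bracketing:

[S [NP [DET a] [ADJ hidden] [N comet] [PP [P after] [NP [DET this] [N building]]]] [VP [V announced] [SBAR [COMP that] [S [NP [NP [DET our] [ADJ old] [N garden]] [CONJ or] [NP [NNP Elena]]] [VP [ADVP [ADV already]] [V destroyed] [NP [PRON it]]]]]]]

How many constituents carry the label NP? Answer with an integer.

6

Listing each NP by its span: [NP a hidden comet after this building]; [NP this building]; [NP our old garden or Elena]; [NP our old garden]; [NP Elena]; [NP it] — that makes 6.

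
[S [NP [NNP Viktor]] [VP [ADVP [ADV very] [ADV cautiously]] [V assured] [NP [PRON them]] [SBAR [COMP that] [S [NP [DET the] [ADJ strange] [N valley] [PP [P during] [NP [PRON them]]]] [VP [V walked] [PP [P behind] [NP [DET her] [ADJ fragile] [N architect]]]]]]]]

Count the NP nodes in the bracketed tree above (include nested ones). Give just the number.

Listing each NP by its span: [NP Viktor]; [NP them]; [NP the strange valley during them]; [NP them]; [NP her fragile architect] — that makes 5.

5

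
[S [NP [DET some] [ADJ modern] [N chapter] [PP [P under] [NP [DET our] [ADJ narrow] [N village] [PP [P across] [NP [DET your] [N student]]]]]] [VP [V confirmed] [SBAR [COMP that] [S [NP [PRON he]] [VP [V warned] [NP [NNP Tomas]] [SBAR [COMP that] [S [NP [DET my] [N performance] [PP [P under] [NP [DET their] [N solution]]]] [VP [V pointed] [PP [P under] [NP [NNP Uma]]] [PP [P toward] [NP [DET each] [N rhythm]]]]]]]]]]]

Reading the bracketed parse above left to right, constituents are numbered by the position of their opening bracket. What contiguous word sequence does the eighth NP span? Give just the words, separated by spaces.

Opening `[NP` markers occur at word positions 1, 5, 9, 13, 15, 17, 20, 24, 26; the eighth of these opens the constituent [NP Uma].

Uma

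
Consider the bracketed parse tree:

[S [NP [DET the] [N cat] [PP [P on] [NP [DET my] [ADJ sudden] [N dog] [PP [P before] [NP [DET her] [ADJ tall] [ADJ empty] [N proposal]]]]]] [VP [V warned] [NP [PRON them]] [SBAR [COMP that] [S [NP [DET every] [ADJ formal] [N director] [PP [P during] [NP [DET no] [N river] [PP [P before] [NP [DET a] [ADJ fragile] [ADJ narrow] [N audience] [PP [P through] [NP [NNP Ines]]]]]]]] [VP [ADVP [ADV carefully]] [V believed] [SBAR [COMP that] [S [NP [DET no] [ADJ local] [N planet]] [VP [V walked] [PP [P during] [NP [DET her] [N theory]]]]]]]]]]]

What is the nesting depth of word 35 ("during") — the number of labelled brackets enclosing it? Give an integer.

The word sits inside P, which is inside PP, inside VP, inside S, inside SBAR, inside VP, inside S, inside SBAR, inside VP, inside S — 10 brackets in all.

10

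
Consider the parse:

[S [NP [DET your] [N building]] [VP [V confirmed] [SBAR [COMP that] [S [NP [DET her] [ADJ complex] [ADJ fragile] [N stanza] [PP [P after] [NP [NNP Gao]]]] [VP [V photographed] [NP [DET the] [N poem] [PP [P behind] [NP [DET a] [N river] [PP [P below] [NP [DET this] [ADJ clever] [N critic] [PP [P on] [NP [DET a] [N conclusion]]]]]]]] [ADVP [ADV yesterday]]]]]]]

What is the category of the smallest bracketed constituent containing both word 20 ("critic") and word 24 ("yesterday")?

The smallest bracket enclosing both words is [VP photographed the poem behind a river below this clever critic on a conclusion yesterday], so the label is VP.

VP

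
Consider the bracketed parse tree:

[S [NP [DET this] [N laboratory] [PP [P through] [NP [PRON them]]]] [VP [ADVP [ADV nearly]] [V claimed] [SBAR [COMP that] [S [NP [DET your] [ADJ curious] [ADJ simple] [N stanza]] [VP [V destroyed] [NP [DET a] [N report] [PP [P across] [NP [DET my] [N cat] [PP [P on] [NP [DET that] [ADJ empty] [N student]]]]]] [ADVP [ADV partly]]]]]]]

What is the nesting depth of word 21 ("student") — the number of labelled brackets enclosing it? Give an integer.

Path from the root down to the word: S → VP → SBAR → S → VP → NP → PP → NP → PP → NP → N. That is 11 enclosing brackets.

11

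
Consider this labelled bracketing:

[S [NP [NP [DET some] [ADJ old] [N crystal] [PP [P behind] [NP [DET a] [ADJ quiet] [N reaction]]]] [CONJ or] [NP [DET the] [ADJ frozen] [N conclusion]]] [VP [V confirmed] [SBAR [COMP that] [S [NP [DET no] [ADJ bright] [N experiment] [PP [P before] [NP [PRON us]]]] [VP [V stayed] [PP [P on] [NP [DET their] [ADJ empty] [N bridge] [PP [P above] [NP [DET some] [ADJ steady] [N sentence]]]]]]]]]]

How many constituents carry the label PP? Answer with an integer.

4

Scanning left to right, an opening `[PP` appears at word positions 4, 17, 20, 24 — 4 in total.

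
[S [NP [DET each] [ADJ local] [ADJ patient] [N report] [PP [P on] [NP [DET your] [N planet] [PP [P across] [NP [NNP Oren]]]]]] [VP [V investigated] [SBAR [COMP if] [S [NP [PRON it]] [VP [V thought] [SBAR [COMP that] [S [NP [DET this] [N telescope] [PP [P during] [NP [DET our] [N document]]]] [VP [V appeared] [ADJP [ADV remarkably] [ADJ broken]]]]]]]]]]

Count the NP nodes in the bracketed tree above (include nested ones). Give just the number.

Scanning left to right, an opening `[NP` appears at word positions 1, 6, 9, 12, 15, 18 — 6 in total.

6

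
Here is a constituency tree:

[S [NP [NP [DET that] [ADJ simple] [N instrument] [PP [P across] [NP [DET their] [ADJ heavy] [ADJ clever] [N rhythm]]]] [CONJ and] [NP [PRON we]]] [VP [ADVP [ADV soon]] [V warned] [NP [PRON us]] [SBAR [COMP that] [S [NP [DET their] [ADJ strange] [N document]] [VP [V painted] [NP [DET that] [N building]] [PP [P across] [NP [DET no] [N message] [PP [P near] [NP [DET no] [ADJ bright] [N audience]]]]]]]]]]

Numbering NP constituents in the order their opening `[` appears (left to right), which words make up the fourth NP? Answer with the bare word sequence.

we

In left-to-right order the NP constituents are "that simple instrument across their heavy clever rhythm and we"; "that simple instrument across their heavy clever rhythm"; "their heavy clever rhythm"; "we"; "us"; "their strange document"; "that building"; "no message near no bright audience"; "no bright audience". Number 4 is "we".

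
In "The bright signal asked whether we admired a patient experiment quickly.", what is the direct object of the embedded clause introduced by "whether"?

a patient experiment

"admired" heads the VP of the embedded clause introduced by "whether", and "a patient experiment" is its direct object.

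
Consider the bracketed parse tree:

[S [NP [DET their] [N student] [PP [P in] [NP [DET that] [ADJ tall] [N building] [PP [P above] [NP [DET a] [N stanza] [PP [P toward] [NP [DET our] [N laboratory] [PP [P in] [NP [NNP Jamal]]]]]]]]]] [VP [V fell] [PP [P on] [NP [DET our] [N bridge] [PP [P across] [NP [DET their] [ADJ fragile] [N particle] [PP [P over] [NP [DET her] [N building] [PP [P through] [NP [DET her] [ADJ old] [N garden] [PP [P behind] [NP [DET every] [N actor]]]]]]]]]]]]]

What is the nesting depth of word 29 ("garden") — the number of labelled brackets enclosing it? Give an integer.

11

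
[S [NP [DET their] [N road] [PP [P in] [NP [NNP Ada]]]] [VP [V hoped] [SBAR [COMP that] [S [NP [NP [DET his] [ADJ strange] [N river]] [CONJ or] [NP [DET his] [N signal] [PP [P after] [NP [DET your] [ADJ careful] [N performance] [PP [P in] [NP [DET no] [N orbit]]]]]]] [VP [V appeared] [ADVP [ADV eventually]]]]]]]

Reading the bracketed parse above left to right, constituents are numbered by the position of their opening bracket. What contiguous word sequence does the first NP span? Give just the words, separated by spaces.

Opening `[NP` markers occur at word positions 1, 4, 7, 7, 11, 14, 18; the first of these opens the constituent [NP their road in Ada].

their road in Ada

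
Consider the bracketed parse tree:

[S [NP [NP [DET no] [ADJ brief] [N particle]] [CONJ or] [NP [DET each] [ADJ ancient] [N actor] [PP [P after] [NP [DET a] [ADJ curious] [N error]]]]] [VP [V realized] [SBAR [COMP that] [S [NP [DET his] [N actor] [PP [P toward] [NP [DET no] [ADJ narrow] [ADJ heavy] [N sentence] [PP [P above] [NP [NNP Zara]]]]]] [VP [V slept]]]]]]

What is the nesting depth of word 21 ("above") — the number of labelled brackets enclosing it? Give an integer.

9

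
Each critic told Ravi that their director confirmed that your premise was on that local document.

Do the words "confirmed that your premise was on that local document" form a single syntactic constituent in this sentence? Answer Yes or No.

Yes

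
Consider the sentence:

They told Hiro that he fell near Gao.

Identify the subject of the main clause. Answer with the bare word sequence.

they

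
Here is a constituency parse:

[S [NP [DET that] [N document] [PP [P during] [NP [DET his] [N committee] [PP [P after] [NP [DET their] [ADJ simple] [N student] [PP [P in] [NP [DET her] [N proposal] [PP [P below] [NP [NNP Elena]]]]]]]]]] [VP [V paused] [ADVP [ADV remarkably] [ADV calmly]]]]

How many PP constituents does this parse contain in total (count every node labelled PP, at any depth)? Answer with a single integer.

Scanning left to right, an opening `[PP` appears at word positions 3, 6, 10, 13 — 4 in total.

4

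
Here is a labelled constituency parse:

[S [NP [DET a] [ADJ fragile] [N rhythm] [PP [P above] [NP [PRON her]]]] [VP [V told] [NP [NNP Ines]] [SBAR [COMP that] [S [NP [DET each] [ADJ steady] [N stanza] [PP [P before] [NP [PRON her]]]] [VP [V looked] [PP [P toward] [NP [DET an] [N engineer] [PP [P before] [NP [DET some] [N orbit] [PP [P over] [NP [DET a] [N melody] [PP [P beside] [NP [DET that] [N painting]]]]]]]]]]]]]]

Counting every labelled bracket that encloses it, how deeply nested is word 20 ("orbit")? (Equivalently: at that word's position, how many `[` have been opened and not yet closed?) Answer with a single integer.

10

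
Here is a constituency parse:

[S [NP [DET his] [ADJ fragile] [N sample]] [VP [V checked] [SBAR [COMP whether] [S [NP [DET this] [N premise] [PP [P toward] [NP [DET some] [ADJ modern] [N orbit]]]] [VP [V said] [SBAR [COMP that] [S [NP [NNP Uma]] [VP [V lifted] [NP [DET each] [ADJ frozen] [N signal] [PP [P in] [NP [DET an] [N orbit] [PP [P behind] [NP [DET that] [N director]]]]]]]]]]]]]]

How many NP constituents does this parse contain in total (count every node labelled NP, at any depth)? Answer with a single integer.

The NP constituents are: [NP his fragile sample]; [NP this premise toward some modern orbit]; [NP some modern orbit]; [NP Uma]; [NP each frozen signal in an orbit behind that director]; [NP an orbit behind that director] …. Total: 7.

7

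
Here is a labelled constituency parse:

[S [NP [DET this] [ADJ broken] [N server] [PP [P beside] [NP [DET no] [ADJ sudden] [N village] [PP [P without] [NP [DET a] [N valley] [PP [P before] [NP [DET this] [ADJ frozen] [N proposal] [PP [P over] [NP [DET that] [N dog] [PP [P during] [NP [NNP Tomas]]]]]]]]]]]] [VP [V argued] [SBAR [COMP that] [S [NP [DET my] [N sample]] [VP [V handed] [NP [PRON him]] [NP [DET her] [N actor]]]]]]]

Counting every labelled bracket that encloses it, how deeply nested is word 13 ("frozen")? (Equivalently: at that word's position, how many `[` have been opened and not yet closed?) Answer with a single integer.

9

Counting open brackets not yet closed at "frozen": [S [NP [PP [NP [PP [NP [PP [NP [ADJ = 9.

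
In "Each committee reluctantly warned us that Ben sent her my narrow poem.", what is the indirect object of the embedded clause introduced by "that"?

her

Within the embedded clause introduced by "that", the indirect object of "sent" is "her".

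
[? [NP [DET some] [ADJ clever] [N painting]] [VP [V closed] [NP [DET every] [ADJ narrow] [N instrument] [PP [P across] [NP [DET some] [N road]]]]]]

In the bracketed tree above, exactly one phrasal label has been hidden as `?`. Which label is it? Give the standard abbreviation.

The `?` node immediately contains: NP, VP. That is the internal structure of a clause, so the label is S.

S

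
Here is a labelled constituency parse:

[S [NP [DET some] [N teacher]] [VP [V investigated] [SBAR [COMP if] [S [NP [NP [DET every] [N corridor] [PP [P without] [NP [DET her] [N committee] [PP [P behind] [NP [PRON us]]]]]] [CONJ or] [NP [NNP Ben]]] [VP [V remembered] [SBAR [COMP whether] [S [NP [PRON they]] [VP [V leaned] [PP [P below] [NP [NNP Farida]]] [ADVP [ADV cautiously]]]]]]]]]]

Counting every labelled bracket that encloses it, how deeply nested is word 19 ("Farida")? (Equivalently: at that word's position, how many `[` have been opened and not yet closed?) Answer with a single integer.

The word sits inside NNP, which is inside NP, inside PP, inside VP, inside S, inside SBAR, inside VP, inside S, inside SBAR, inside VP, inside S — 11 brackets in all.

11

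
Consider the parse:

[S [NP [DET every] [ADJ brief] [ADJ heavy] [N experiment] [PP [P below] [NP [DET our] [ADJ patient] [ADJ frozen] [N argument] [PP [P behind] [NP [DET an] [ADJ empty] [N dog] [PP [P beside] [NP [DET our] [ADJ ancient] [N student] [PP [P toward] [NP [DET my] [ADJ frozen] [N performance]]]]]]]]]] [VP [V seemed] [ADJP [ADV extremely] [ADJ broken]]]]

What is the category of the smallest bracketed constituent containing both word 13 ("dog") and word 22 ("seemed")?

S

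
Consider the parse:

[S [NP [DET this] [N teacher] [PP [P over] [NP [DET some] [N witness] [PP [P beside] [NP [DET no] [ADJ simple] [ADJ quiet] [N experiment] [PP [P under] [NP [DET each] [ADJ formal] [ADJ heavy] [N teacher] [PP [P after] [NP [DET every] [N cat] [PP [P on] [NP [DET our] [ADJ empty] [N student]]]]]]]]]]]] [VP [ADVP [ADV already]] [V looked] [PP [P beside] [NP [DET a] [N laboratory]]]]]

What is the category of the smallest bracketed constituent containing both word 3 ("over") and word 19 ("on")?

PP

Both words fall inside [PP over some witness beside no simple quiet experiment under each formal heavy teacher after every cat on our empty student] (words 3–22), and no smaller constituent contains them both. Label: PP.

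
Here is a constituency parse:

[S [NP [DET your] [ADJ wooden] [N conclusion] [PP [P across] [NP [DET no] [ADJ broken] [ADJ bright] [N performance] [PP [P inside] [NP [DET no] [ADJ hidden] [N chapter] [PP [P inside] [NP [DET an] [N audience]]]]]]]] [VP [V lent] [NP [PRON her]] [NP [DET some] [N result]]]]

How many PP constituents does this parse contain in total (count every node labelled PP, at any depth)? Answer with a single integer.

3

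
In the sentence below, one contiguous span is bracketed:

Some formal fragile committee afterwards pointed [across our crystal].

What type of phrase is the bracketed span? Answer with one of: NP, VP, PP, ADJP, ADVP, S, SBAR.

PP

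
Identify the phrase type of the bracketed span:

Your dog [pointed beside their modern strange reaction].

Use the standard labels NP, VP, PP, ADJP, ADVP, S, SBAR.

VP

The bracketed span "pointed beside their modern strange reaction" is headed by "pointed", making it a verb phrase (VP).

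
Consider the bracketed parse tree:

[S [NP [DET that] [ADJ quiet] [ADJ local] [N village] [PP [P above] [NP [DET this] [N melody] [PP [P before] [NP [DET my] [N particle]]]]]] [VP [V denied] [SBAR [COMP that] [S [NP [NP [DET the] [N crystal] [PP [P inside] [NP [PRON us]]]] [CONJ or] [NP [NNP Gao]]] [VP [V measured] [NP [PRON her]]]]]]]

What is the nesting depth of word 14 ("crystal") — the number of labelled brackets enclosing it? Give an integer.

7

Path from the root down to the word: S → VP → SBAR → S → NP → NP → N. That is 7 enclosing brackets.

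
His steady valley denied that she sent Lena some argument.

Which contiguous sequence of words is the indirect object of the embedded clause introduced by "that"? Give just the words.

Lena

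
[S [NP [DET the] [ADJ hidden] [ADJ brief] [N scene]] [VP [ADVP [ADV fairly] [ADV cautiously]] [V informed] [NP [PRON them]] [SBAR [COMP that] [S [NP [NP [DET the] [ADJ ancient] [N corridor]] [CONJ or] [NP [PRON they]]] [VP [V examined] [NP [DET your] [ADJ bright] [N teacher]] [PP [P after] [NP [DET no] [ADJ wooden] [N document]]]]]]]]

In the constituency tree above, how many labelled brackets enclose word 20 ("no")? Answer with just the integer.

Counting open brackets not yet closed at "no": [S [VP [SBAR [S [VP [PP [NP [DET = 8.

8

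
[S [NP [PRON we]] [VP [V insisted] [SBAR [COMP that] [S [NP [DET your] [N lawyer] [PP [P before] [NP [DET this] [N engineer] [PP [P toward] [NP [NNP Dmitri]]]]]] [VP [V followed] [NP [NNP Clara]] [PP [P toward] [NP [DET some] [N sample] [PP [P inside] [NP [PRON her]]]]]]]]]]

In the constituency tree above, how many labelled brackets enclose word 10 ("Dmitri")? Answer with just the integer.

10

The word sits inside NNP, which is inside NP, inside PP, inside NP, inside PP, inside NP, inside S, inside SBAR, inside VP, inside S — 10 brackets in all.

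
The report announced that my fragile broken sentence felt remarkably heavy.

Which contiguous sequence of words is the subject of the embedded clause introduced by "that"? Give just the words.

my fragile broken sentence

"my fragile broken sentence" is the NP that combines with the VP headed by "felt" to form the embedded clause introduced by "that" — the subject.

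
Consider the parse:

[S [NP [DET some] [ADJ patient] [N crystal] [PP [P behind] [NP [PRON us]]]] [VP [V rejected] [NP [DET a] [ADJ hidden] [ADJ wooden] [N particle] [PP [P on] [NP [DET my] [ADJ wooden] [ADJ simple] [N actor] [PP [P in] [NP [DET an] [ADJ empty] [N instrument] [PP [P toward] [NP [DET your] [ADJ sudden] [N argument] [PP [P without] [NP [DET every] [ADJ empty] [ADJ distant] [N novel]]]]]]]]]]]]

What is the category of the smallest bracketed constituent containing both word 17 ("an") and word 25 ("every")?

NP

Both words fall inside [NP an empty instrument toward your sudden argument without every empty distant novel] (words 17–28), and no smaller constituent contains them both. Label: NP.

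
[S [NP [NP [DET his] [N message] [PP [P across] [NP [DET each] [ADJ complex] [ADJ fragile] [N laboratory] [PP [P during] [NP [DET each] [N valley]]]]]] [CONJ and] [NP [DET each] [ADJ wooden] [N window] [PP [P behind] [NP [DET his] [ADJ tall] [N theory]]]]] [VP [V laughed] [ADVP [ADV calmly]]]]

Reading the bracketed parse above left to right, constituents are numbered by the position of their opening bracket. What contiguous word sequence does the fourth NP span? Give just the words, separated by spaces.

each valley

In left-to-right order the NP constituents are "his message across each complex fragile laboratory during each valley and each wooden window behind his tall theory"; "his message across each complex fragile laboratory during each valley"; "each complex fragile laboratory during each valley"; "each valley"; "each wooden window behind his tall theory"; "his tall theory". Number 4 is "each valley".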